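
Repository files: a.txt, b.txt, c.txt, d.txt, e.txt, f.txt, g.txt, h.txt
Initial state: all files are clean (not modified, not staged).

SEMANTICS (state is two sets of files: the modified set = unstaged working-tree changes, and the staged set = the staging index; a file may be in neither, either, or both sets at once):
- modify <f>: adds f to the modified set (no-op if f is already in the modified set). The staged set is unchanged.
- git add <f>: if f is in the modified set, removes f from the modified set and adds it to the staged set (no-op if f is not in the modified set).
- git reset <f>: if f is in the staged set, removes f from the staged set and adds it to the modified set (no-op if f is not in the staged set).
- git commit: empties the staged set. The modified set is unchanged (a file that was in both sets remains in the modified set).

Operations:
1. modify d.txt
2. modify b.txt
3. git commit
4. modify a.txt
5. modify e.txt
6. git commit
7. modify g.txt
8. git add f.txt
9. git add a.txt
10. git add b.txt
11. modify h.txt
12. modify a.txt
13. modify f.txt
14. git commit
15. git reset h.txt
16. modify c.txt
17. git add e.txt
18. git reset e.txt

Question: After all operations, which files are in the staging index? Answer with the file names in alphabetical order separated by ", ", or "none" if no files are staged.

Answer: none

Derivation:
After op 1 (modify d.txt): modified={d.txt} staged={none}
After op 2 (modify b.txt): modified={b.txt, d.txt} staged={none}
After op 3 (git commit): modified={b.txt, d.txt} staged={none}
After op 4 (modify a.txt): modified={a.txt, b.txt, d.txt} staged={none}
After op 5 (modify e.txt): modified={a.txt, b.txt, d.txt, e.txt} staged={none}
After op 6 (git commit): modified={a.txt, b.txt, d.txt, e.txt} staged={none}
After op 7 (modify g.txt): modified={a.txt, b.txt, d.txt, e.txt, g.txt} staged={none}
After op 8 (git add f.txt): modified={a.txt, b.txt, d.txt, e.txt, g.txt} staged={none}
After op 9 (git add a.txt): modified={b.txt, d.txt, e.txt, g.txt} staged={a.txt}
After op 10 (git add b.txt): modified={d.txt, e.txt, g.txt} staged={a.txt, b.txt}
After op 11 (modify h.txt): modified={d.txt, e.txt, g.txt, h.txt} staged={a.txt, b.txt}
After op 12 (modify a.txt): modified={a.txt, d.txt, e.txt, g.txt, h.txt} staged={a.txt, b.txt}
After op 13 (modify f.txt): modified={a.txt, d.txt, e.txt, f.txt, g.txt, h.txt} staged={a.txt, b.txt}
After op 14 (git commit): modified={a.txt, d.txt, e.txt, f.txt, g.txt, h.txt} staged={none}
After op 15 (git reset h.txt): modified={a.txt, d.txt, e.txt, f.txt, g.txt, h.txt} staged={none}
After op 16 (modify c.txt): modified={a.txt, c.txt, d.txt, e.txt, f.txt, g.txt, h.txt} staged={none}
After op 17 (git add e.txt): modified={a.txt, c.txt, d.txt, f.txt, g.txt, h.txt} staged={e.txt}
After op 18 (git reset e.txt): modified={a.txt, c.txt, d.txt, e.txt, f.txt, g.txt, h.txt} staged={none}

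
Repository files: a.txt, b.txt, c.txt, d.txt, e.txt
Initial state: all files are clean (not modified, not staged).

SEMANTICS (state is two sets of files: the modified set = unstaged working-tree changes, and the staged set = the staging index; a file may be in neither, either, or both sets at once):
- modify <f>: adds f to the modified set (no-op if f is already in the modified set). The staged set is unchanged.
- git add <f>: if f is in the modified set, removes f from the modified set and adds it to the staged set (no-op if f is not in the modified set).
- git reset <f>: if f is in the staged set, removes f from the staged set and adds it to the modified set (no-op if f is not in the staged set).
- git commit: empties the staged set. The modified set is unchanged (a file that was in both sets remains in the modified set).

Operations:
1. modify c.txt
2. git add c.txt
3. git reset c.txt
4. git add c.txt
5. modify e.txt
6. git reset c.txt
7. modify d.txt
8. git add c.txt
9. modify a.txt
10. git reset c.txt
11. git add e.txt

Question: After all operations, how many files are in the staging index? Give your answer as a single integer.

Answer: 1

Derivation:
After op 1 (modify c.txt): modified={c.txt} staged={none}
After op 2 (git add c.txt): modified={none} staged={c.txt}
After op 3 (git reset c.txt): modified={c.txt} staged={none}
After op 4 (git add c.txt): modified={none} staged={c.txt}
After op 5 (modify e.txt): modified={e.txt} staged={c.txt}
After op 6 (git reset c.txt): modified={c.txt, e.txt} staged={none}
After op 7 (modify d.txt): modified={c.txt, d.txt, e.txt} staged={none}
After op 8 (git add c.txt): modified={d.txt, e.txt} staged={c.txt}
After op 9 (modify a.txt): modified={a.txt, d.txt, e.txt} staged={c.txt}
After op 10 (git reset c.txt): modified={a.txt, c.txt, d.txt, e.txt} staged={none}
After op 11 (git add e.txt): modified={a.txt, c.txt, d.txt} staged={e.txt}
Final staged set: {e.txt} -> count=1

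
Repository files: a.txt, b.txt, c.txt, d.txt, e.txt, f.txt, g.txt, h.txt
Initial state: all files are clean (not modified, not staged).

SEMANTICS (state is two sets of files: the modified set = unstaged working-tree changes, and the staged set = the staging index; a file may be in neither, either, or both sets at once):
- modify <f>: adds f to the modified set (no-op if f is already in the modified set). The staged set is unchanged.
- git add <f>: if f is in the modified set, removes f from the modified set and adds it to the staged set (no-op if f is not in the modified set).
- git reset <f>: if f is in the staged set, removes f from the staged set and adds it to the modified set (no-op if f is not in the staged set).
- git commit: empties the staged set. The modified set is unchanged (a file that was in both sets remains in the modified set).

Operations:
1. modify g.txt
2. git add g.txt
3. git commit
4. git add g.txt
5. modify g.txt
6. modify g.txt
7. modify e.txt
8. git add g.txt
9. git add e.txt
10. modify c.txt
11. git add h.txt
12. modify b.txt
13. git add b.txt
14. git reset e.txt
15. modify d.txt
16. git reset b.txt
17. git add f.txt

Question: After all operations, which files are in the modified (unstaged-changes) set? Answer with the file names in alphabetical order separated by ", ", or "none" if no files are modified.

After op 1 (modify g.txt): modified={g.txt} staged={none}
After op 2 (git add g.txt): modified={none} staged={g.txt}
After op 3 (git commit): modified={none} staged={none}
After op 4 (git add g.txt): modified={none} staged={none}
After op 5 (modify g.txt): modified={g.txt} staged={none}
After op 6 (modify g.txt): modified={g.txt} staged={none}
After op 7 (modify e.txt): modified={e.txt, g.txt} staged={none}
After op 8 (git add g.txt): modified={e.txt} staged={g.txt}
After op 9 (git add e.txt): modified={none} staged={e.txt, g.txt}
After op 10 (modify c.txt): modified={c.txt} staged={e.txt, g.txt}
After op 11 (git add h.txt): modified={c.txt} staged={e.txt, g.txt}
After op 12 (modify b.txt): modified={b.txt, c.txt} staged={e.txt, g.txt}
After op 13 (git add b.txt): modified={c.txt} staged={b.txt, e.txt, g.txt}
After op 14 (git reset e.txt): modified={c.txt, e.txt} staged={b.txt, g.txt}
After op 15 (modify d.txt): modified={c.txt, d.txt, e.txt} staged={b.txt, g.txt}
After op 16 (git reset b.txt): modified={b.txt, c.txt, d.txt, e.txt} staged={g.txt}
After op 17 (git add f.txt): modified={b.txt, c.txt, d.txt, e.txt} staged={g.txt}

Answer: b.txt, c.txt, d.txt, e.txt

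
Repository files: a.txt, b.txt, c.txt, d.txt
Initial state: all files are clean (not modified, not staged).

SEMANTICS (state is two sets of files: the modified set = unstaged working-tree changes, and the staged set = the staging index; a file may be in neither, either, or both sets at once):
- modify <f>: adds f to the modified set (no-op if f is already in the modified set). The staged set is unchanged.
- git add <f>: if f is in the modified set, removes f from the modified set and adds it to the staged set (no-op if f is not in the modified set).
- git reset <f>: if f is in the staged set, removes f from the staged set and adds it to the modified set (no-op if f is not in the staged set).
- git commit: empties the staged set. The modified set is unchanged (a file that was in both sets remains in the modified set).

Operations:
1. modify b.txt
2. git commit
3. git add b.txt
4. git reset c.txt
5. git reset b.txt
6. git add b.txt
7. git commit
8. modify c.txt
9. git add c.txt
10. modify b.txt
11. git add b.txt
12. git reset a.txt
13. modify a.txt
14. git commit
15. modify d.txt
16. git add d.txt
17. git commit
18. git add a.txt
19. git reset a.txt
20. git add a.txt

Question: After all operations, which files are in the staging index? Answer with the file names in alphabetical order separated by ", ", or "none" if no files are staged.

Answer: a.txt

Derivation:
After op 1 (modify b.txt): modified={b.txt} staged={none}
After op 2 (git commit): modified={b.txt} staged={none}
After op 3 (git add b.txt): modified={none} staged={b.txt}
After op 4 (git reset c.txt): modified={none} staged={b.txt}
After op 5 (git reset b.txt): modified={b.txt} staged={none}
After op 6 (git add b.txt): modified={none} staged={b.txt}
After op 7 (git commit): modified={none} staged={none}
After op 8 (modify c.txt): modified={c.txt} staged={none}
After op 9 (git add c.txt): modified={none} staged={c.txt}
After op 10 (modify b.txt): modified={b.txt} staged={c.txt}
After op 11 (git add b.txt): modified={none} staged={b.txt, c.txt}
After op 12 (git reset a.txt): modified={none} staged={b.txt, c.txt}
After op 13 (modify a.txt): modified={a.txt} staged={b.txt, c.txt}
After op 14 (git commit): modified={a.txt} staged={none}
After op 15 (modify d.txt): modified={a.txt, d.txt} staged={none}
After op 16 (git add d.txt): modified={a.txt} staged={d.txt}
After op 17 (git commit): modified={a.txt} staged={none}
After op 18 (git add a.txt): modified={none} staged={a.txt}
After op 19 (git reset a.txt): modified={a.txt} staged={none}
After op 20 (git add a.txt): modified={none} staged={a.txt}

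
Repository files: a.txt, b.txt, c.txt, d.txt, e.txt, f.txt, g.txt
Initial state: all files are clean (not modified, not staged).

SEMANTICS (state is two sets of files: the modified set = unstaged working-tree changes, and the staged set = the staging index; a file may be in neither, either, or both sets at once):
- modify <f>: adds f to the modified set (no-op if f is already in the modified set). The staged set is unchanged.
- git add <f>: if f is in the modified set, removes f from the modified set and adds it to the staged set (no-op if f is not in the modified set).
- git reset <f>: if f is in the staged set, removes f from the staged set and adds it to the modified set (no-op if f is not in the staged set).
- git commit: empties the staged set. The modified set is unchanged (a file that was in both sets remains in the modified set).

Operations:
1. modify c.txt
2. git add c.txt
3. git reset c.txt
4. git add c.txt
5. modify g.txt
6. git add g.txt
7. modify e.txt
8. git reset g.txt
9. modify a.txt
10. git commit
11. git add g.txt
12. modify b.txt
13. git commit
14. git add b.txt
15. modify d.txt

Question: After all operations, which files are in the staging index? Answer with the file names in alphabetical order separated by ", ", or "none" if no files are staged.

After op 1 (modify c.txt): modified={c.txt} staged={none}
After op 2 (git add c.txt): modified={none} staged={c.txt}
After op 3 (git reset c.txt): modified={c.txt} staged={none}
After op 4 (git add c.txt): modified={none} staged={c.txt}
After op 5 (modify g.txt): modified={g.txt} staged={c.txt}
After op 6 (git add g.txt): modified={none} staged={c.txt, g.txt}
After op 7 (modify e.txt): modified={e.txt} staged={c.txt, g.txt}
After op 8 (git reset g.txt): modified={e.txt, g.txt} staged={c.txt}
After op 9 (modify a.txt): modified={a.txt, e.txt, g.txt} staged={c.txt}
After op 10 (git commit): modified={a.txt, e.txt, g.txt} staged={none}
After op 11 (git add g.txt): modified={a.txt, e.txt} staged={g.txt}
After op 12 (modify b.txt): modified={a.txt, b.txt, e.txt} staged={g.txt}
After op 13 (git commit): modified={a.txt, b.txt, e.txt} staged={none}
After op 14 (git add b.txt): modified={a.txt, e.txt} staged={b.txt}
After op 15 (modify d.txt): modified={a.txt, d.txt, e.txt} staged={b.txt}

Answer: b.txt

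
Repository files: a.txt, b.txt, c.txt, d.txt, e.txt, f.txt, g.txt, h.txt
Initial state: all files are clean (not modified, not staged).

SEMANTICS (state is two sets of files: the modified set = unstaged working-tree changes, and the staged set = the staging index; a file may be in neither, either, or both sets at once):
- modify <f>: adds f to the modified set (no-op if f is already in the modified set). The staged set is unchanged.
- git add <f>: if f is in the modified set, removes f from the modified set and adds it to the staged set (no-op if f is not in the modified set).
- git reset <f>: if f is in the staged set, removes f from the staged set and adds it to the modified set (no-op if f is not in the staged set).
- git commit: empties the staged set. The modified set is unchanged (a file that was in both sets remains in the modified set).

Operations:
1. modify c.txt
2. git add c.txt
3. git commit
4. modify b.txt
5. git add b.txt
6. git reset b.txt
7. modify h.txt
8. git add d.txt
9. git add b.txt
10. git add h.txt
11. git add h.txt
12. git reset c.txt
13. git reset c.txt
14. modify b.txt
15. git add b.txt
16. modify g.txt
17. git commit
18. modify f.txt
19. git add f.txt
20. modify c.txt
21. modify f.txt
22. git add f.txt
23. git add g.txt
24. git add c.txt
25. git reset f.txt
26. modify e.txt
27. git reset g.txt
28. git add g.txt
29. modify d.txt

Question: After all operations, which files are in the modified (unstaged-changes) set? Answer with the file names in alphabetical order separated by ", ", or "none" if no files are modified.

Answer: d.txt, e.txt, f.txt

Derivation:
After op 1 (modify c.txt): modified={c.txt} staged={none}
After op 2 (git add c.txt): modified={none} staged={c.txt}
After op 3 (git commit): modified={none} staged={none}
After op 4 (modify b.txt): modified={b.txt} staged={none}
After op 5 (git add b.txt): modified={none} staged={b.txt}
After op 6 (git reset b.txt): modified={b.txt} staged={none}
After op 7 (modify h.txt): modified={b.txt, h.txt} staged={none}
After op 8 (git add d.txt): modified={b.txt, h.txt} staged={none}
After op 9 (git add b.txt): modified={h.txt} staged={b.txt}
After op 10 (git add h.txt): modified={none} staged={b.txt, h.txt}
After op 11 (git add h.txt): modified={none} staged={b.txt, h.txt}
After op 12 (git reset c.txt): modified={none} staged={b.txt, h.txt}
After op 13 (git reset c.txt): modified={none} staged={b.txt, h.txt}
After op 14 (modify b.txt): modified={b.txt} staged={b.txt, h.txt}
After op 15 (git add b.txt): modified={none} staged={b.txt, h.txt}
After op 16 (modify g.txt): modified={g.txt} staged={b.txt, h.txt}
After op 17 (git commit): modified={g.txt} staged={none}
After op 18 (modify f.txt): modified={f.txt, g.txt} staged={none}
After op 19 (git add f.txt): modified={g.txt} staged={f.txt}
After op 20 (modify c.txt): modified={c.txt, g.txt} staged={f.txt}
After op 21 (modify f.txt): modified={c.txt, f.txt, g.txt} staged={f.txt}
After op 22 (git add f.txt): modified={c.txt, g.txt} staged={f.txt}
After op 23 (git add g.txt): modified={c.txt} staged={f.txt, g.txt}
After op 24 (git add c.txt): modified={none} staged={c.txt, f.txt, g.txt}
After op 25 (git reset f.txt): modified={f.txt} staged={c.txt, g.txt}
After op 26 (modify e.txt): modified={e.txt, f.txt} staged={c.txt, g.txt}
After op 27 (git reset g.txt): modified={e.txt, f.txt, g.txt} staged={c.txt}
After op 28 (git add g.txt): modified={e.txt, f.txt} staged={c.txt, g.txt}
After op 29 (modify d.txt): modified={d.txt, e.txt, f.txt} staged={c.txt, g.txt}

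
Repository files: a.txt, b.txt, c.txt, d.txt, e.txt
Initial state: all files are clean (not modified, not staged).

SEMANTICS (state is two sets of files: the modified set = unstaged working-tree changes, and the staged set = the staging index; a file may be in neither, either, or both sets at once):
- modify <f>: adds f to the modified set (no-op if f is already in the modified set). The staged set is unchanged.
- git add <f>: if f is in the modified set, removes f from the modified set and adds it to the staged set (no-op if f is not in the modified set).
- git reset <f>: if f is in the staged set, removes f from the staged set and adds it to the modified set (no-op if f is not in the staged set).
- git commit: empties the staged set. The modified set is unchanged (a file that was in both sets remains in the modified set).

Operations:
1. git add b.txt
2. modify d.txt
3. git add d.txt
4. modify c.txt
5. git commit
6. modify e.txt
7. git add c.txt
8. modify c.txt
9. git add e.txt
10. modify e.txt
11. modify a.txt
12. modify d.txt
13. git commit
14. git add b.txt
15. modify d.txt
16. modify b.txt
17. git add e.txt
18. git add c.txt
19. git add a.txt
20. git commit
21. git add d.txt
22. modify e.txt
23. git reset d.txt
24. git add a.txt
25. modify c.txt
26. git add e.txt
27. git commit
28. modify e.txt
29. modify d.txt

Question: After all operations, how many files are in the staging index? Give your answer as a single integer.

After op 1 (git add b.txt): modified={none} staged={none}
After op 2 (modify d.txt): modified={d.txt} staged={none}
After op 3 (git add d.txt): modified={none} staged={d.txt}
After op 4 (modify c.txt): modified={c.txt} staged={d.txt}
After op 5 (git commit): modified={c.txt} staged={none}
After op 6 (modify e.txt): modified={c.txt, e.txt} staged={none}
After op 7 (git add c.txt): modified={e.txt} staged={c.txt}
After op 8 (modify c.txt): modified={c.txt, e.txt} staged={c.txt}
After op 9 (git add e.txt): modified={c.txt} staged={c.txt, e.txt}
After op 10 (modify e.txt): modified={c.txt, e.txt} staged={c.txt, e.txt}
After op 11 (modify a.txt): modified={a.txt, c.txt, e.txt} staged={c.txt, e.txt}
After op 12 (modify d.txt): modified={a.txt, c.txt, d.txt, e.txt} staged={c.txt, e.txt}
After op 13 (git commit): modified={a.txt, c.txt, d.txt, e.txt} staged={none}
After op 14 (git add b.txt): modified={a.txt, c.txt, d.txt, e.txt} staged={none}
After op 15 (modify d.txt): modified={a.txt, c.txt, d.txt, e.txt} staged={none}
After op 16 (modify b.txt): modified={a.txt, b.txt, c.txt, d.txt, e.txt} staged={none}
After op 17 (git add e.txt): modified={a.txt, b.txt, c.txt, d.txt} staged={e.txt}
After op 18 (git add c.txt): modified={a.txt, b.txt, d.txt} staged={c.txt, e.txt}
After op 19 (git add a.txt): modified={b.txt, d.txt} staged={a.txt, c.txt, e.txt}
After op 20 (git commit): modified={b.txt, d.txt} staged={none}
After op 21 (git add d.txt): modified={b.txt} staged={d.txt}
After op 22 (modify e.txt): modified={b.txt, e.txt} staged={d.txt}
After op 23 (git reset d.txt): modified={b.txt, d.txt, e.txt} staged={none}
After op 24 (git add a.txt): modified={b.txt, d.txt, e.txt} staged={none}
After op 25 (modify c.txt): modified={b.txt, c.txt, d.txt, e.txt} staged={none}
After op 26 (git add e.txt): modified={b.txt, c.txt, d.txt} staged={e.txt}
After op 27 (git commit): modified={b.txt, c.txt, d.txt} staged={none}
After op 28 (modify e.txt): modified={b.txt, c.txt, d.txt, e.txt} staged={none}
After op 29 (modify d.txt): modified={b.txt, c.txt, d.txt, e.txt} staged={none}
Final staged set: {none} -> count=0

Answer: 0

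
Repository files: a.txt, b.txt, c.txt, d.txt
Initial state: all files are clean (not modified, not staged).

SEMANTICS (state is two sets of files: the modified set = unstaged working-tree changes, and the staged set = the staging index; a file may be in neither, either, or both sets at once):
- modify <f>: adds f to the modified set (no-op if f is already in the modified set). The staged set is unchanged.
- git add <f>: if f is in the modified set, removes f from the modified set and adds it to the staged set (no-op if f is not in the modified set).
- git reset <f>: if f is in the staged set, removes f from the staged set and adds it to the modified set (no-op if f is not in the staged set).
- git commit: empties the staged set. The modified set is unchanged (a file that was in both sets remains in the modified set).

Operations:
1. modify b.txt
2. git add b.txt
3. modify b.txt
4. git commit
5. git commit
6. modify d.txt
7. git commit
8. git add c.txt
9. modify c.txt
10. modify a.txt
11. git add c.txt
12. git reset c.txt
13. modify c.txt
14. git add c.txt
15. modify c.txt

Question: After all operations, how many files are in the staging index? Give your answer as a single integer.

Answer: 1

Derivation:
After op 1 (modify b.txt): modified={b.txt} staged={none}
After op 2 (git add b.txt): modified={none} staged={b.txt}
After op 3 (modify b.txt): modified={b.txt} staged={b.txt}
After op 4 (git commit): modified={b.txt} staged={none}
After op 5 (git commit): modified={b.txt} staged={none}
After op 6 (modify d.txt): modified={b.txt, d.txt} staged={none}
After op 7 (git commit): modified={b.txt, d.txt} staged={none}
After op 8 (git add c.txt): modified={b.txt, d.txt} staged={none}
After op 9 (modify c.txt): modified={b.txt, c.txt, d.txt} staged={none}
After op 10 (modify a.txt): modified={a.txt, b.txt, c.txt, d.txt} staged={none}
After op 11 (git add c.txt): modified={a.txt, b.txt, d.txt} staged={c.txt}
After op 12 (git reset c.txt): modified={a.txt, b.txt, c.txt, d.txt} staged={none}
After op 13 (modify c.txt): modified={a.txt, b.txt, c.txt, d.txt} staged={none}
After op 14 (git add c.txt): modified={a.txt, b.txt, d.txt} staged={c.txt}
After op 15 (modify c.txt): modified={a.txt, b.txt, c.txt, d.txt} staged={c.txt}
Final staged set: {c.txt} -> count=1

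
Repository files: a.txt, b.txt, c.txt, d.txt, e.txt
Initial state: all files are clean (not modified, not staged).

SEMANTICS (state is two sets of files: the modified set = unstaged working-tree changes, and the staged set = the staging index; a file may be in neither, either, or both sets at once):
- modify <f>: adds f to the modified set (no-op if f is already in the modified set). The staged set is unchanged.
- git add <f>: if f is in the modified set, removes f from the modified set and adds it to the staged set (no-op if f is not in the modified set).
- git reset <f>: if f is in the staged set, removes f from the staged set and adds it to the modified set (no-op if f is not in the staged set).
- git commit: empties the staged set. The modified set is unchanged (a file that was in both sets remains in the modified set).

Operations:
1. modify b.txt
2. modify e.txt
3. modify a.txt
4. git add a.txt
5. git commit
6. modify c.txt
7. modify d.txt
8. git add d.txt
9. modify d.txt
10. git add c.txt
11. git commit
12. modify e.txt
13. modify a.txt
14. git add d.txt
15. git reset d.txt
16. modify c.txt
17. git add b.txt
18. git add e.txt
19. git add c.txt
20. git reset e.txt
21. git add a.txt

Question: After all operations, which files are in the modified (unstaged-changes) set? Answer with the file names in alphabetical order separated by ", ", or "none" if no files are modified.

Answer: d.txt, e.txt

Derivation:
After op 1 (modify b.txt): modified={b.txt} staged={none}
After op 2 (modify e.txt): modified={b.txt, e.txt} staged={none}
After op 3 (modify a.txt): modified={a.txt, b.txt, e.txt} staged={none}
After op 4 (git add a.txt): modified={b.txt, e.txt} staged={a.txt}
After op 5 (git commit): modified={b.txt, e.txt} staged={none}
After op 6 (modify c.txt): modified={b.txt, c.txt, e.txt} staged={none}
After op 7 (modify d.txt): modified={b.txt, c.txt, d.txt, e.txt} staged={none}
After op 8 (git add d.txt): modified={b.txt, c.txt, e.txt} staged={d.txt}
After op 9 (modify d.txt): modified={b.txt, c.txt, d.txt, e.txt} staged={d.txt}
After op 10 (git add c.txt): modified={b.txt, d.txt, e.txt} staged={c.txt, d.txt}
After op 11 (git commit): modified={b.txt, d.txt, e.txt} staged={none}
After op 12 (modify e.txt): modified={b.txt, d.txt, e.txt} staged={none}
After op 13 (modify a.txt): modified={a.txt, b.txt, d.txt, e.txt} staged={none}
After op 14 (git add d.txt): modified={a.txt, b.txt, e.txt} staged={d.txt}
After op 15 (git reset d.txt): modified={a.txt, b.txt, d.txt, e.txt} staged={none}
After op 16 (modify c.txt): modified={a.txt, b.txt, c.txt, d.txt, e.txt} staged={none}
After op 17 (git add b.txt): modified={a.txt, c.txt, d.txt, e.txt} staged={b.txt}
After op 18 (git add e.txt): modified={a.txt, c.txt, d.txt} staged={b.txt, e.txt}
After op 19 (git add c.txt): modified={a.txt, d.txt} staged={b.txt, c.txt, e.txt}
After op 20 (git reset e.txt): modified={a.txt, d.txt, e.txt} staged={b.txt, c.txt}
After op 21 (git add a.txt): modified={d.txt, e.txt} staged={a.txt, b.txt, c.txt}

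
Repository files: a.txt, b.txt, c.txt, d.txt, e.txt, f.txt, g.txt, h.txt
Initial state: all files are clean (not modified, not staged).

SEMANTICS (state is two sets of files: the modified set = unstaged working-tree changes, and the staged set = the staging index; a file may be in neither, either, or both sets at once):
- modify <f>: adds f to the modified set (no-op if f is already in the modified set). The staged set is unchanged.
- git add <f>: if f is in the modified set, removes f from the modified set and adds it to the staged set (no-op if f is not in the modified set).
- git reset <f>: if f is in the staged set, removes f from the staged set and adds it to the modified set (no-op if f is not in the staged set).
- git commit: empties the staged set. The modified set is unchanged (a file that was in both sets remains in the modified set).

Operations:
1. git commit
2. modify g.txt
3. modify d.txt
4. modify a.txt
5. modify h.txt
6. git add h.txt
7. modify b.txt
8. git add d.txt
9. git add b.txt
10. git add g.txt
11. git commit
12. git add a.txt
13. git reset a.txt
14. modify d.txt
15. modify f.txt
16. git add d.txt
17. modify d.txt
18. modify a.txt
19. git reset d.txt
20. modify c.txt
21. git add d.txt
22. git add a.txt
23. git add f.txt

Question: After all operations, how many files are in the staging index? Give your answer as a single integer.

Answer: 3

Derivation:
After op 1 (git commit): modified={none} staged={none}
After op 2 (modify g.txt): modified={g.txt} staged={none}
After op 3 (modify d.txt): modified={d.txt, g.txt} staged={none}
After op 4 (modify a.txt): modified={a.txt, d.txt, g.txt} staged={none}
After op 5 (modify h.txt): modified={a.txt, d.txt, g.txt, h.txt} staged={none}
After op 6 (git add h.txt): modified={a.txt, d.txt, g.txt} staged={h.txt}
After op 7 (modify b.txt): modified={a.txt, b.txt, d.txt, g.txt} staged={h.txt}
After op 8 (git add d.txt): modified={a.txt, b.txt, g.txt} staged={d.txt, h.txt}
After op 9 (git add b.txt): modified={a.txt, g.txt} staged={b.txt, d.txt, h.txt}
After op 10 (git add g.txt): modified={a.txt} staged={b.txt, d.txt, g.txt, h.txt}
After op 11 (git commit): modified={a.txt} staged={none}
After op 12 (git add a.txt): modified={none} staged={a.txt}
After op 13 (git reset a.txt): modified={a.txt} staged={none}
After op 14 (modify d.txt): modified={a.txt, d.txt} staged={none}
After op 15 (modify f.txt): modified={a.txt, d.txt, f.txt} staged={none}
After op 16 (git add d.txt): modified={a.txt, f.txt} staged={d.txt}
After op 17 (modify d.txt): modified={a.txt, d.txt, f.txt} staged={d.txt}
After op 18 (modify a.txt): modified={a.txt, d.txt, f.txt} staged={d.txt}
After op 19 (git reset d.txt): modified={a.txt, d.txt, f.txt} staged={none}
After op 20 (modify c.txt): modified={a.txt, c.txt, d.txt, f.txt} staged={none}
After op 21 (git add d.txt): modified={a.txt, c.txt, f.txt} staged={d.txt}
After op 22 (git add a.txt): modified={c.txt, f.txt} staged={a.txt, d.txt}
After op 23 (git add f.txt): modified={c.txt} staged={a.txt, d.txt, f.txt}
Final staged set: {a.txt, d.txt, f.txt} -> count=3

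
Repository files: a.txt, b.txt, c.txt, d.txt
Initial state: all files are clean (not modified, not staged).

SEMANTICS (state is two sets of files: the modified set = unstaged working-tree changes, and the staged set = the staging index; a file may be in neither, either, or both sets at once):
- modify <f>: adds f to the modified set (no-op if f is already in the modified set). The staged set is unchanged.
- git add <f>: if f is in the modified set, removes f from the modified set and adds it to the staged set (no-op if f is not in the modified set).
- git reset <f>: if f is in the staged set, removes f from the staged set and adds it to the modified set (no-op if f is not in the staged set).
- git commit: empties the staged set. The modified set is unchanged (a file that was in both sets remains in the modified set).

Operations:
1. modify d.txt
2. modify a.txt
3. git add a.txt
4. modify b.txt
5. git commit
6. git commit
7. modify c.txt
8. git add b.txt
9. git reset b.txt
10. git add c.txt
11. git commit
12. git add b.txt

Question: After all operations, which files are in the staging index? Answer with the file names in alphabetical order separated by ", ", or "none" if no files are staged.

After op 1 (modify d.txt): modified={d.txt} staged={none}
After op 2 (modify a.txt): modified={a.txt, d.txt} staged={none}
After op 3 (git add a.txt): modified={d.txt} staged={a.txt}
After op 4 (modify b.txt): modified={b.txt, d.txt} staged={a.txt}
After op 5 (git commit): modified={b.txt, d.txt} staged={none}
After op 6 (git commit): modified={b.txt, d.txt} staged={none}
After op 7 (modify c.txt): modified={b.txt, c.txt, d.txt} staged={none}
After op 8 (git add b.txt): modified={c.txt, d.txt} staged={b.txt}
After op 9 (git reset b.txt): modified={b.txt, c.txt, d.txt} staged={none}
After op 10 (git add c.txt): modified={b.txt, d.txt} staged={c.txt}
After op 11 (git commit): modified={b.txt, d.txt} staged={none}
After op 12 (git add b.txt): modified={d.txt} staged={b.txt}

Answer: b.txt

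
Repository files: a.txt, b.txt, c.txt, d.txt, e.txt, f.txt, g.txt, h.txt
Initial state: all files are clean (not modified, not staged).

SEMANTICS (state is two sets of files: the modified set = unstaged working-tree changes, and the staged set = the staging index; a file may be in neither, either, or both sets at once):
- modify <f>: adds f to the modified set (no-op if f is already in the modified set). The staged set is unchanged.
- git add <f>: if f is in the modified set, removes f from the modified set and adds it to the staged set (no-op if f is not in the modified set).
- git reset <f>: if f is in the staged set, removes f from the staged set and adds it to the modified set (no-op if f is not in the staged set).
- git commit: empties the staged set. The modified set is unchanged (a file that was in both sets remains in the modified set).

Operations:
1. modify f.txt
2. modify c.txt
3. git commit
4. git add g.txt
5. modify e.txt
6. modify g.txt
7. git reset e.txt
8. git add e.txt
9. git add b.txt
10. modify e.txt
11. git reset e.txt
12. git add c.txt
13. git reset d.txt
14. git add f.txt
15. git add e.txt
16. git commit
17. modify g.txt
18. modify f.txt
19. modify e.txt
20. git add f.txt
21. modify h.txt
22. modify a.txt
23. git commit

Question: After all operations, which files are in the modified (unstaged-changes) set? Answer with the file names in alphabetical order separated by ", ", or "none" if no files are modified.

Answer: a.txt, e.txt, g.txt, h.txt

Derivation:
After op 1 (modify f.txt): modified={f.txt} staged={none}
After op 2 (modify c.txt): modified={c.txt, f.txt} staged={none}
After op 3 (git commit): modified={c.txt, f.txt} staged={none}
After op 4 (git add g.txt): modified={c.txt, f.txt} staged={none}
After op 5 (modify e.txt): modified={c.txt, e.txt, f.txt} staged={none}
After op 6 (modify g.txt): modified={c.txt, e.txt, f.txt, g.txt} staged={none}
After op 7 (git reset e.txt): modified={c.txt, e.txt, f.txt, g.txt} staged={none}
After op 8 (git add e.txt): modified={c.txt, f.txt, g.txt} staged={e.txt}
After op 9 (git add b.txt): modified={c.txt, f.txt, g.txt} staged={e.txt}
After op 10 (modify e.txt): modified={c.txt, e.txt, f.txt, g.txt} staged={e.txt}
After op 11 (git reset e.txt): modified={c.txt, e.txt, f.txt, g.txt} staged={none}
After op 12 (git add c.txt): modified={e.txt, f.txt, g.txt} staged={c.txt}
After op 13 (git reset d.txt): modified={e.txt, f.txt, g.txt} staged={c.txt}
After op 14 (git add f.txt): modified={e.txt, g.txt} staged={c.txt, f.txt}
After op 15 (git add e.txt): modified={g.txt} staged={c.txt, e.txt, f.txt}
After op 16 (git commit): modified={g.txt} staged={none}
After op 17 (modify g.txt): modified={g.txt} staged={none}
After op 18 (modify f.txt): modified={f.txt, g.txt} staged={none}
After op 19 (modify e.txt): modified={e.txt, f.txt, g.txt} staged={none}
After op 20 (git add f.txt): modified={e.txt, g.txt} staged={f.txt}
After op 21 (modify h.txt): modified={e.txt, g.txt, h.txt} staged={f.txt}
After op 22 (modify a.txt): modified={a.txt, e.txt, g.txt, h.txt} staged={f.txt}
After op 23 (git commit): modified={a.txt, e.txt, g.txt, h.txt} staged={none}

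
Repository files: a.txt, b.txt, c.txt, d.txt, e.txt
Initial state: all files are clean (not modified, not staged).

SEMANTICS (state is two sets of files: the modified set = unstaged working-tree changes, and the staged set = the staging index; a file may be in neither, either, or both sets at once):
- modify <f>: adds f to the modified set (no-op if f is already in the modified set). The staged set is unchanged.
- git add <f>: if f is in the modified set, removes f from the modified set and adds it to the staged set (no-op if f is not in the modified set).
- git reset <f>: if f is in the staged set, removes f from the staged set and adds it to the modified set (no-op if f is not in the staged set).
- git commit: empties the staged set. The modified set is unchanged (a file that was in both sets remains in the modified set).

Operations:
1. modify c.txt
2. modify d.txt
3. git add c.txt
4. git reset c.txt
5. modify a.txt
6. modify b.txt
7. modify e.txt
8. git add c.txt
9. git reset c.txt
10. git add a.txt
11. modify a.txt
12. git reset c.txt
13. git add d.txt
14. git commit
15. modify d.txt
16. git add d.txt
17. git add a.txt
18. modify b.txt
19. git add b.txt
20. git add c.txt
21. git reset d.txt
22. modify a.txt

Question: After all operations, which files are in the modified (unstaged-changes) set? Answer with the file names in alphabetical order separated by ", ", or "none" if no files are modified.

After op 1 (modify c.txt): modified={c.txt} staged={none}
After op 2 (modify d.txt): modified={c.txt, d.txt} staged={none}
After op 3 (git add c.txt): modified={d.txt} staged={c.txt}
After op 4 (git reset c.txt): modified={c.txt, d.txt} staged={none}
After op 5 (modify a.txt): modified={a.txt, c.txt, d.txt} staged={none}
After op 6 (modify b.txt): modified={a.txt, b.txt, c.txt, d.txt} staged={none}
After op 7 (modify e.txt): modified={a.txt, b.txt, c.txt, d.txt, e.txt} staged={none}
After op 8 (git add c.txt): modified={a.txt, b.txt, d.txt, e.txt} staged={c.txt}
After op 9 (git reset c.txt): modified={a.txt, b.txt, c.txt, d.txt, e.txt} staged={none}
After op 10 (git add a.txt): modified={b.txt, c.txt, d.txt, e.txt} staged={a.txt}
After op 11 (modify a.txt): modified={a.txt, b.txt, c.txt, d.txt, e.txt} staged={a.txt}
After op 12 (git reset c.txt): modified={a.txt, b.txt, c.txt, d.txt, e.txt} staged={a.txt}
After op 13 (git add d.txt): modified={a.txt, b.txt, c.txt, e.txt} staged={a.txt, d.txt}
After op 14 (git commit): modified={a.txt, b.txt, c.txt, e.txt} staged={none}
After op 15 (modify d.txt): modified={a.txt, b.txt, c.txt, d.txt, e.txt} staged={none}
After op 16 (git add d.txt): modified={a.txt, b.txt, c.txt, e.txt} staged={d.txt}
After op 17 (git add a.txt): modified={b.txt, c.txt, e.txt} staged={a.txt, d.txt}
After op 18 (modify b.txt): modified={b.txt, c.txt, e.txt} staged={a.txt, d.txt}
After op 19 (git add b.txt): modified={c.txt, e.txt} staged={a.txt, b.txt, d.txt}
After op 20 (git add c.txt): modified={e.txt} staged={a.txt, b.txt, c.txt, d.txt}
After op 21 (git reset d.txt): modified={d.txt, e.txt} staged={a.txt, b.txt, c.txt}
After op 22 (modify a.txt): modified={a.txt, d.txt, e.txt} staged={a.txt, b.txt, c.txt}

Answer: a.txt, d.txt, e.txt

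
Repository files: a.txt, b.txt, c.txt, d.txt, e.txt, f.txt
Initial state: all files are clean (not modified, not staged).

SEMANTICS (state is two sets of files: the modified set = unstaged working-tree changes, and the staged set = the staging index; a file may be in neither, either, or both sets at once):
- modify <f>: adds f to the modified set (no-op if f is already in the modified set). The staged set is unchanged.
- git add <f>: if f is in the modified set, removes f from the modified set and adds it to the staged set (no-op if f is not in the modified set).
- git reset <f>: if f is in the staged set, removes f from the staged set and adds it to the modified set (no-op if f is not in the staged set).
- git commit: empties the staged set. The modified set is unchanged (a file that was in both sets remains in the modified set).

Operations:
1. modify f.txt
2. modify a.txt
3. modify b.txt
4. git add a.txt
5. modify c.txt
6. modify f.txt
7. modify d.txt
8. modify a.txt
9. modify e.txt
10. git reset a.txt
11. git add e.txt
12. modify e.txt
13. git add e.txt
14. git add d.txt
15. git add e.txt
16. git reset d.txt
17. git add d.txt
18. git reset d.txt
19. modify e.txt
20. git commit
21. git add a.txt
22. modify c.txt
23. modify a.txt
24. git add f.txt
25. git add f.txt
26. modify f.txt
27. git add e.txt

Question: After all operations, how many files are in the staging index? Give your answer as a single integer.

After op 1 (modify f.txt): modified={f.txt} staged={none}
After op 2 (modify a.txt): modified={a.txt, f.txt} staged={none}
After op 3 (modify b.txt): modified={a.txt, b.txt, f.txt} staged={none}
After op 4 (git add a.txt): modified={b.txt, f.txt} staged={a.txt}
After op 5 (modify c.txt): modified={b.txt, c.txt, f.txt} staged={a.txt}
After op 6 (modify f.txt): modified={b.txt, c.txt, f.txt} staged={a.txt}
After op 7 (modify d.txt): modified={b.txt, c.txt, d.txt, f.txt} staged={a.txt}
After op 8 (modify a.txt): modified={a.txt, b.txt, c.txt, d.txt, f.txt} staged={a.txt}
After op 9 (modify e.txt): modified={a.txt, b.txt, c.txt, d.txt, e.txt, f.txt} staged={a.txt}
After op 10 (git reset a.txt): modified={a.txt, b.txt, c.txt, d.txt, e.txt, f.txt} staged={none}
After op 11 (git add e.txt): modified={a.txt, b.txt, c.txt, d.txt, f.txt} staged={e.txt}
After op 12 (modify e.txt): modified={a.txt, b.txt, c.txt, d.txt, e.txt, f.txt} staged={e.txt}
After op 13 (git add e.txt): modified={a.txt, b.txt, c.txt, d.txt, f.txt} staged={e.txt}
After op 14 (git add d.txt): modified={a.txt, b.txt, c.txt, f.txt} staged={d.txt, e.txt}
After op 15 (git add e.txt): modified={a.txt, b.txt, c.txt, f.txt} staged={d.txt, e.txt}
After op 16 (git reset d.txt): modified={a.txt, b.txt, c.txt, d.txt, f.txt} staged={e.txt}
After op 17 (git add d.txt): modified={a.txt, b.txt, c.txt, f.txt} staged={d.txt, e.txt}
After op 18 (git reset d.txt): modified={a.txt, b.txt, c.txt, d.txt, f.txt} staged={e.txt}
After op 19 (modify e.txt): modified={a.txt, b.txt, c.txt, d.txt, e.txt, f.txt} staged={e.txt}
After op 20 (git commit): modified={a.txt, b.txt, c.txt, d.txt, e.txt, f.txt} staged={none}
After op 21 (git add a.txt): modified={b.txt, c.txt, d.txt, e.txt, f.txt} staged={a.txt}
After op 22 (modify c.txt): modified={b.txt, c.txt, d.txt, e.txt, f.txt} staged={a.txt}
After op 23 (modify a.txt): modified={a.txt, b.txt, c.txt, d.txt, e.txt, f.txt} staged={a.txt}
After op 24 (git add f.txt): modified={a.txt, b.txt, c.txt, d.txt, e.txt} staged={a.txt, f.txt}
After op 25 (git add f.txt): modified={a.txt, b.txt, c.txt, d.txt, e.txt} staged={a.txt, f.txt}
After op 26 (modify f.txt): modified={a.txt, b.txt, c.txt, d.txt, e.txt, f.txt} staged={a.txt, f.txt}
After op 27 (git add e.txt): modified={a.txt, b.txt, c.txt, d.txt, f.txt} staged={a.txt, e.txt, f.txt}
Final staged set: {a.txt, e.txt, f.txt} -> count=3

Answer: 3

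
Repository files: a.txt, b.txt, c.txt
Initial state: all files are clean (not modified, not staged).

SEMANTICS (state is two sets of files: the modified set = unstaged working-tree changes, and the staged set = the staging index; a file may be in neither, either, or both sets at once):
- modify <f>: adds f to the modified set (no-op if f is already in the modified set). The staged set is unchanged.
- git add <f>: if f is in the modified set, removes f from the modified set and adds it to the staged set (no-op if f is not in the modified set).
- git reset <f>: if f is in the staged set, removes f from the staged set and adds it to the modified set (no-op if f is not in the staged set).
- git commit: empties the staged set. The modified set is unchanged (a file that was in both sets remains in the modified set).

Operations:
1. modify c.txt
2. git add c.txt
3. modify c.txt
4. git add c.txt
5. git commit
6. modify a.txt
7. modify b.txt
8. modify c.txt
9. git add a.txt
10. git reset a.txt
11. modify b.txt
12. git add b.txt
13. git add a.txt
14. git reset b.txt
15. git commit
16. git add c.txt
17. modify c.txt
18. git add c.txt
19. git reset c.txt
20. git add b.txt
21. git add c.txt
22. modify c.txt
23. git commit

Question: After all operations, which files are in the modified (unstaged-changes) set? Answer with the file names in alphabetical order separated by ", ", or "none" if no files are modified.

Answer: c.txt

Derivation:
After op 1 (modify c.txt): modified={c.txt} staged={none}
After op 2 (git add c.txt): modified={none} staged={c.txt}
After op 3 (modify c.txt): modified={c.txt} staged={c.txt}
After op 4 (git add c.txt): modified={none} staged={c.txt}
After op 5 (git commit): modified={none} staged={none}
After op 6 (modify a.txt): modified={a.txt} staged={none}
After op 7 (modify b.txt): modified={a.txt, b.txt} staged={none}
After op 8 (modify c.txt): modified={a.txt, b.txt, c.txt} staged={none}
After op 9 (git add a.txt): modified={b.txt, c.txt} staged={a.txt}
After op 10 (git reset a.txt): modified={a.txt, b.txt, c.txt} staged={none}
After op 11 (modify b.txt): modified={a.txt, b.txt, c.txt} staged={none}
After op 12 (git add b.txt): modified={a.txt, c.txt} staged={b.txt}
After op 13 (git add a.txt): modified={c.txt} staged={a.txt, b.txt}
After op 14 (git reset b.txt): modified={b.txt, c.txt} staged={a.txt}
After op 15 (git commit): modified={b.txt, c.txt} staged={none}
After op 16 (git add c.txt): modified={b.txt} staged={c.txt}
After op 17 (modify c.txt): modified={b.txt, c.txt} staged={c.txt}
After op 18 (git add c.txt): modified={b.txt} staged={c.txt}
After op 19 (git reset c.txt): modified={b.txt, c.txt} staged={none}
After op 20 (git add b.txt): modified={c.txt} staged={b.txt}
After op 21 (git add c.txt): modified={none} staged={b.txt, c.txt}
After op 22 (modify c.txt): modified={c.txt} staged={b.txt, c.txt}
After op 23 (git commit): modified={c.txt} staged={none}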